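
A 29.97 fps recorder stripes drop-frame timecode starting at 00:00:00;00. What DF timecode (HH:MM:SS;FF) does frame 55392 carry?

00:30:48;06

Each 10-minute DF block holds 10 × 60 × 30 − 9 × 2 = 17982 frames. 55392 ÷ 17982 → 3 full blocks, remainder 1446.
Within the partial block the first minute is 1800 frames and each further minute 1798, so 0 further minute boundaries passed. Total skipped labels = 18 × 3 + 2 × 0 = 54.
Non-drop label index = 55392 + 54 = 55446; at 30 labels/s that is 00:30:48:06, i.e. DF 00:30:48;06.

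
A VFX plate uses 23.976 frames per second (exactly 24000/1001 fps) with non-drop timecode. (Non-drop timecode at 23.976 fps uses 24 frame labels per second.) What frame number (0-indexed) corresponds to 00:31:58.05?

Total seconds to the label: (0 × 3600 + 31 × 60 + 58) = 1918.
Frame index = 1918 × 24 + 5 = 46037.

frame 46037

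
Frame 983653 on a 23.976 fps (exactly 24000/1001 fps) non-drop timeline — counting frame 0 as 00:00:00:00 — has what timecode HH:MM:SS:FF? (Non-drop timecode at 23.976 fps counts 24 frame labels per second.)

983653 ÷ 24 = 40985 full seconds, remainder 13 frames.
40985 s = 11 h 23 min 5 s.
Timecode: 11:23:05:13.

11:23:05:13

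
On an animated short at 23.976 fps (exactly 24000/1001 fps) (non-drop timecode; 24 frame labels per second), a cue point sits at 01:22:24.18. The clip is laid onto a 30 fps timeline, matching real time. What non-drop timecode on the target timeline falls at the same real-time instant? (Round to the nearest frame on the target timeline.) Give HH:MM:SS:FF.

Source frame index: (1×3600 + 22×60 + 24) × 24 + 18 = 118674.
Real time: 118674 / (24000/1001) = 19798779/4000 s.
Target frame: (19798779/4000) × (30) = 59396337/400 ≈ 148490.842 → 148491.
At 30 labels/s: frame 148491 → 01:22:29:21.

01:22:29:21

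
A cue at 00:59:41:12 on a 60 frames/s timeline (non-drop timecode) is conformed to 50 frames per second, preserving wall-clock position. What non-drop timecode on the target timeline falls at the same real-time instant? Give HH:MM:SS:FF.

Source frame index: (0×3600 + 59×60 + 41) × 60 + 12 = 214872.
Real time: 214872 / (60) = 17906/5 s.
Target frame: (17906/5) × (50) = 179060.
At 50 labels/s: frame 179060 → 00:59:41:10.

00:59:41:10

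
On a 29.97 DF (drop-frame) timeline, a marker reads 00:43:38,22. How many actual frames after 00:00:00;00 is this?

Complete 10-minute blocks: 4, each 17982 frames → 71928.
Remaining 3 whole minutes in the current block: 1800 + 2 × 1798 = 5396 frames.
Within the current minute: 38 × 30 + 22 − 2 = 1160 (labels ;00/;01 skipped at this minute). Total = 71928 + 5396 + 1160 = 78484.

78484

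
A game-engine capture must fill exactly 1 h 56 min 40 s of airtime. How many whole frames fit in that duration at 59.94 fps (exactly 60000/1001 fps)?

419580 frames

1 h 56 min 40 s = 7000 s.
Frames = 7000 × 60000/1001 = 60000000/143 ≈ 419580.4196.
Complete frames: 419580.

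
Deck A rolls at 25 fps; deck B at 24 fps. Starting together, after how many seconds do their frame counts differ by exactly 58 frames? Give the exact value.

The gap grows by |24 − 25| = 1 frame per second.
Time for a 58-frame gap: 58 ÷ (1) = 58 s.

58 seconds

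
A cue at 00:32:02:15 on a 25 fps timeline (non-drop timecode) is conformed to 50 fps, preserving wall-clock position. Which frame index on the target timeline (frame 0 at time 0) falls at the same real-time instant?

Source frame index: (0×3600 + 32×60 + 2) × 25 + 15 = 48065.
Real time: 48065 / (25) = 9613/5 s.
Target frame: (9613/5) × (50) = 96130.

frame 96130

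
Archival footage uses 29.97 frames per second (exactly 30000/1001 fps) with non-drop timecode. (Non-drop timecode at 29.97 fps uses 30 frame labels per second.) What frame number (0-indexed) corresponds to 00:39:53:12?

Total seconds to the label: (0 × 3600 + 39 × 60 + 53) = 2393.
Frame index = 2393 × 30 + 12 = 71802.

frame 71802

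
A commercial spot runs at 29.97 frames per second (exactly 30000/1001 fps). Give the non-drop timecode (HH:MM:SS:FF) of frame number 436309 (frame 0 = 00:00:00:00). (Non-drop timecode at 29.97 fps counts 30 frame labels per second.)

04:02:23:19

436309 ÷ 30 = 14543 full seconds, remainder 19 frames.
14543 s = 4 h 2 min 23 s.
Timecode: 04:02:23:19.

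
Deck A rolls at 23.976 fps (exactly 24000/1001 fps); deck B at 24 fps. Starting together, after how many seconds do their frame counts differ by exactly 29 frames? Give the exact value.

29029/24 seconds

The gap grows by |24 − 24000/1001| = 24/1001 frames per second.
Time for a 29-frame gap: 29 ÷ (24/1001) = 29029/24 s.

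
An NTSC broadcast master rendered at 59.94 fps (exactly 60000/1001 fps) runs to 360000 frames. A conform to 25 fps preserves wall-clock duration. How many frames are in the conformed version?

Target frames = source frames × (target rate / source rate) = 360000 × (25)/(60000/1001) = 360000 × 1001/2400 = 150150.

150150 frames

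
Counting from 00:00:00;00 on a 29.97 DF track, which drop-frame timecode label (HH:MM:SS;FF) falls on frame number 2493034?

Ten DF minutes hold 17982 frames, so frame 2493034 lies in block 138 (frames 2481516–2499497) with 11518 frames into that block.
The block's first minute is 1800 frames and the rest 1798 each; 11518 frames reaches minute 6, so 138 × 18 + 6 × 2 = 2496 labels have been skipped so far.
Adding those back, label number 2493034 + 2496 = 2495530 at 30 labels/s is 83184 s + 10 f = 23 h 6 min 24 s frame 10, i.e. 23:06:24;10.

23:06:24;10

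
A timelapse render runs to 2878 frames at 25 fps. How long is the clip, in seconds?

Running time = 2878 / (25) = 115.12 s.

115.12 seconds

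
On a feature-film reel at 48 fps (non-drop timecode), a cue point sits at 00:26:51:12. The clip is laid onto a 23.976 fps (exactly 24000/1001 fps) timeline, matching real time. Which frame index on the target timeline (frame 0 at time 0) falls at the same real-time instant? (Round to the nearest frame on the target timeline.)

Source frame index: (0×3600 + 26×60 + 51) × 48 + 12 = 77340.
Real time: 77340 / (48) = 6445/4 s.
Target frame: (6445/4) × (24000/1001) = 38670000/1001 ≈ 38631.369 → 38631.

frame 38631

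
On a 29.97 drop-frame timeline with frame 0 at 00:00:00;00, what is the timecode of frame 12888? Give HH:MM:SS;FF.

00:07:10;02

Ten DF minutes hold 17982 frames, so frame 12888 lies in block 0 (frames 0–17981) with 12888 frames into that block.
The block's first minute is 1800 frames and the rest 1798 each; 12888 frames reaches minute 7, so 0 × 18 + 7 × 2 = 14 labels have been skipped so far.
Adding those back, label number 12888 + 14 = 12902 at 30 labels/s is 430 s + 2 f = 0 h 7 min 10 s frame 2, i.e. 00:07:10;02.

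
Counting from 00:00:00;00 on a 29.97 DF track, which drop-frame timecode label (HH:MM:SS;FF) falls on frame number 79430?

00:44:10;10

Each 10-minute DF block holds 10 × 60 × 30 − 9 × 2 = 17982 frames. 79430 ÷ 17982 → 4 full blocks, remainder 7502.
Within the partial block the first minute is 1800 frames and each further minute 1798, so 4 further minute boundaries passed. Total skipped labels = 18 × 4 + 2 × 4 = 80.
Non-drop label index = 79430 + 80 = 79510; at 30 labels/s that is 00:44:10:10, i.e. DF 00:44:10;10.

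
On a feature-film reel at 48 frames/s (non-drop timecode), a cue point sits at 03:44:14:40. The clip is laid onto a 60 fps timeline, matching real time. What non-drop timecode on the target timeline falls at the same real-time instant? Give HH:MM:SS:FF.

03:44:14:50

Source frame index: (3×3600 + 44×60 + 14) × 48 + 40 = 645832.
Real time: 645832 / (48) = 80729/6 s.
Target frame: (80729/6) × (60) = 807290.
At 60 labels/s: frame 807290 → 03:44:14:50.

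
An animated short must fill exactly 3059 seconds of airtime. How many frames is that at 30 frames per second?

91770 frames

Frames = 3059 × 30 = 91770.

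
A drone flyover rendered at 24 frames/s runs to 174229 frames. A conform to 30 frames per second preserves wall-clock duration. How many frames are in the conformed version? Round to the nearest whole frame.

Frames at target rate = 174229 × (30) / (24) = 871145/4 ≈ 217786.250.
Nearest whole frame: 217786.

217786 frames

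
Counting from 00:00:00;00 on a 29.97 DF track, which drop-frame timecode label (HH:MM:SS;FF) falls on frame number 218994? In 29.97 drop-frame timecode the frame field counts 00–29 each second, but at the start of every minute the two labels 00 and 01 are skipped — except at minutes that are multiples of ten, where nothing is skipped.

02:01:47;02

Ten DF minutes hold 17982 frames, so frame 218994 lies in block 12 (frames 215784–233765) with 3210 frames into that block.
The block's first minute is 1800 frames and the rest 1798 each; 3210 frames reaches minute 1, so 12 × 18 + 1 × 2 = 218 labels have been skipped so far.
Adding those back, label number 218994 + 218 = 219212 at 30 labels/s is 7307 s + 2 f = 2 h 1 min 47 s frame 2, i.e. 02:01:47;02.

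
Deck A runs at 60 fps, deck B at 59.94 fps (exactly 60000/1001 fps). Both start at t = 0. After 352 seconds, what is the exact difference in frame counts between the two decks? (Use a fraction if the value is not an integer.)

A emits 60 × 352 = 21120 frames; B emits 60000/1001 × 352 = 1920000/91.
Difference = 1920/91 frames (≈ 21.0989); B is behind A.

1920/91 frames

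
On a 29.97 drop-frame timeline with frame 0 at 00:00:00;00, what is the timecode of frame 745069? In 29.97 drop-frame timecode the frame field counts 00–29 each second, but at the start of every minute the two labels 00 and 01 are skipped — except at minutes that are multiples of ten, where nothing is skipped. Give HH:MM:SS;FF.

Ten DF minutes hold 17982 frames, so frame 745069 lies in block 41 (frames 737262–755243) with 7807 frames into that block.
The block's first minute is 1800 frames and the rest 1798 each; 7807 frames reaches minute 4, so 41 × 18 + 4 × 2 = 746 labels have been skipped so far.
Adding those back, label number 745069 + 746 = 745815 at 30 labels/s is 24860 s + 15 f = 6 h 54 min 20 s frame 15, i.e. 06:54:20;15.

06:54:20;15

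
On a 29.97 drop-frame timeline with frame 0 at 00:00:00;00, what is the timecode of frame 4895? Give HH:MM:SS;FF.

Ten DF minutes hold 17982 frames, so frame 4895 lies in block 0 (frames 0–17981) with 4895 frames into that block.
The block's first minute is 1800 frames and the rest 1798 each; 4895 frames reaches minute 2, so 0 × 18 + 2 × 2 = 4 labels have been skipped so far.
Adding those back, label number 4895 + 4 = 4899 at 30 labels/s is 163 s + 9 f = 0 h 2 min 43 s frame 9, i.e. 00:02:43;09.

00:02:43;09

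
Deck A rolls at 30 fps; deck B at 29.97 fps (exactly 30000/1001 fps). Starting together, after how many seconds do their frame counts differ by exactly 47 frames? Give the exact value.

The gap grows by |30000/1001 − 30| = 30/1001 frames per second.
Time for a 47-frame gap: 47 ÷ (30/1001) = 47047/30 s.

47047/30 seconds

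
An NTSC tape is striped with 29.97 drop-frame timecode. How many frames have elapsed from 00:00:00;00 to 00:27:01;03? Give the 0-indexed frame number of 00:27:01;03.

48583

As if non-drop at 30 labels/s: (0 × 3600 + 27 × 60 + 1) × 30 + 3 = 48633.
Minute boundaries passed: 27; those not divisible by 10: 27 − 2 = 25; dropped labels = 2 × 25 = 50.
Actual frame index = 48633 − 50 = 48583.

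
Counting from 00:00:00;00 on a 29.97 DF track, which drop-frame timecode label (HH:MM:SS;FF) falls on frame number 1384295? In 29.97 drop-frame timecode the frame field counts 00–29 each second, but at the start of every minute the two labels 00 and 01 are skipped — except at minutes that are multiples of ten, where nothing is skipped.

12:49:49;11

Each 10-minute DF block holds 10 × 60 × 30 − 9 × 2 = 17982 frames. 1384295 ÷ 17982 → 76 full blocks, remainder 17663.
Within the partial block the first minute is 1800 frames and each further minute 1798, so 9 further minute boundaries passed. Total skipped labels = 18 × 76 + 2 × 9 = 1386.
Non-drop label index = 1384295 + 1386 = 1385681; at 30 labels/s that is 12:49:49:11, i.e. DF 12:49:49;11.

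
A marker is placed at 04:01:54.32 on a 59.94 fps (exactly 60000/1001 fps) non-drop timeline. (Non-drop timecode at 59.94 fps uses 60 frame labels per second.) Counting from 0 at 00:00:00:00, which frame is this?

frame 870872

Total seconds to the label: (4 × 3600 + 1 × 60 + 54) = 14514.
Frame index = 14514 × 60 + 32 = 870872.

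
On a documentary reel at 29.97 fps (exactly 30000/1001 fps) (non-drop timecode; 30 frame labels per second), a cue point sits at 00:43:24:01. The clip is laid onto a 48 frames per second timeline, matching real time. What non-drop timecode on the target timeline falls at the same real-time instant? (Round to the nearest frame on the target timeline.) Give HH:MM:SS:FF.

Source frame index: (0×3600 + 43×60 + 24) × 30 + 1 = 78121.
Real time: 78121 / (30000/1001) = 78199121/30000 s.
Target frame: (78199121/30000) × (48) = 78199121/625 ≈ 125118.594 → 125119.
At 48 labels/s: frame 125119 → 00:43:26:31.

00:43:26:31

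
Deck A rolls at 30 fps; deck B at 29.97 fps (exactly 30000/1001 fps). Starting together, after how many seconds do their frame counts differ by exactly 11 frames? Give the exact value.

The gap grows by |30000/1001 − 30| = 30/1001 frames per second.
Time for a 11-frame gap: 11 ÷ (30/1001) = 11011/30 s.

11011/30 seconds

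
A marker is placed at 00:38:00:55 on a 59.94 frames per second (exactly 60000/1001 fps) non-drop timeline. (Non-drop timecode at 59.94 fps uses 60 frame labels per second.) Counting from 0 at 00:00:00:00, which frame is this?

136855

Total seconds to the label: (0 × 3600 + 38 × 60 + 0) = 2280.
Frame index = 2280 × 60 + 55 = 136855.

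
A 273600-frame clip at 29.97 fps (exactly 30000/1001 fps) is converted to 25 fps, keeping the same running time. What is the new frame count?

228228 frames

Target frames = source frames × (target rate / source rate) = 273600 × (25)/(30000/1001) = 273600 × 1001/1200 = 228228.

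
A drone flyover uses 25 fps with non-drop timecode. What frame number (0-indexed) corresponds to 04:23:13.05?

Total seconds to the label: (4 × 3600 + 23 × 60 + 13) = 15793.
Frame index = 15793 × 25 + 5 = 394830.

394830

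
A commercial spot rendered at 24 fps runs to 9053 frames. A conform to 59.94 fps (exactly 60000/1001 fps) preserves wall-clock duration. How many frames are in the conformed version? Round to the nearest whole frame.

22610 frames

Frames at target rate = 9053 × (60000/1001) / (24) = 2057500/91 ≈ 22609.890.
Nearest whole frame: 22610.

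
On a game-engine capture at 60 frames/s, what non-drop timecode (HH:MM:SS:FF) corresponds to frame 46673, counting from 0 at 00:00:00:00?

46673 ÷ 60 = 777 full seconds, remainder 53 frames.
777 s = 0 h 12 min 57 s.
Timecode: 00:12:57:53.

00:12:57:53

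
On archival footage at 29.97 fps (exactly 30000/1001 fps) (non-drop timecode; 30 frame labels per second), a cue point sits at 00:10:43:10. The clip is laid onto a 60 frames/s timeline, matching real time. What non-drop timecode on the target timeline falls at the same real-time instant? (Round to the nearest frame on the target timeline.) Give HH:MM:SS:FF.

Source frame index: (0×3600 + 10×60 + 43) × 30 + 10 = 19300.
Real time: 19300 / (30000/1001) = 193193/300 s.
Target frame: (193193/300) × (60) = 193193/5 ≈ 38638.600 → 38639.
At 60 labels/s: frame 38639 → 00:10:43:59.

00:10:43:59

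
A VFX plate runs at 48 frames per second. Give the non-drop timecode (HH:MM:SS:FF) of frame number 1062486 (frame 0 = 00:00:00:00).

1062486 ÷ 48 = 22135 full seconds, remainder 6 frames.
22135 s = 6 h 8 min 55 s.
Timecode: 06:08:55:06.

06:08:55:06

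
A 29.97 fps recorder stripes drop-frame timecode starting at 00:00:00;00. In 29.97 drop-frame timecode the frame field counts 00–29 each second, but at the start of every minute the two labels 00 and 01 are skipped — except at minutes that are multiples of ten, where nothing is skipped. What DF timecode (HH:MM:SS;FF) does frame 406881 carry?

Each 10-minute DF block holds 10 × 60 × 30 − 9 × 2 = 17982 frames. 406881 ÷ 17982 → 22 full blocks, remainder 11277.
Within the partial block the first minute is 1800 frames and each further minute 1798, so 6 further minute boundaries passed. Total skipped labels = 18 × 22 + 2 × 6 = 408.
Non-drop label index = 406881 + 408 = 407289; at 30 labels/s that is 03:46:16:09, i.e. DF 03:46:16;09.

03:46:16;09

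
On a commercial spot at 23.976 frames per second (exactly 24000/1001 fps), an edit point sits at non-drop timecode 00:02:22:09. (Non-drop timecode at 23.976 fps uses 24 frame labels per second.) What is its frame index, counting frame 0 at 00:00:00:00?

Total seconds to the label: (0 × 3600 + 2 × 60 + 22) = 142.
Frame index = 142 × 24 + 9 = 3417.

3417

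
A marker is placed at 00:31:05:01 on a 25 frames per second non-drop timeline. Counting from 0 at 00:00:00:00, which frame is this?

frame 46626

Total seconds to the label: (0 × 3600 + 31 × 60 + 5) = 1865.
Frame index = 1865 × 25 + 1 = 46626.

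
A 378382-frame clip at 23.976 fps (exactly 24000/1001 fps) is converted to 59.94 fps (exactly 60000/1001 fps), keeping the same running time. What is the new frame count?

Target frames = source frames × (target rate / source rate) = 378382 × (60000/1001)/(24000/1001) = 378382 × 5/2 = 945955.

945955 frames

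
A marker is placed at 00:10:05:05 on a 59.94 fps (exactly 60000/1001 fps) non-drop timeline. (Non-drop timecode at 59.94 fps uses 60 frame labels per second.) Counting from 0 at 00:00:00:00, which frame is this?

Total seconds to the label: (0 × 3600 + 10 × 60 + 5) = 605.
Frame index = 605 × 60 + 5 = 36305.

frame 36305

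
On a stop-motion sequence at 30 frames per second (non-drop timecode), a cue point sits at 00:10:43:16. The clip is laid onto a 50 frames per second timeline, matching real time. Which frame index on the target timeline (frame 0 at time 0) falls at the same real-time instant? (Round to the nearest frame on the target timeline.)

Source frame index: (0×3600 + 10×60 + 43) × 30 + 16 = 19306.
Real time: 19306 / (30) = 9653/15 s.
Target frame: (9653/15) × (50) = 96530/3 ≈ 32176.667 → 32177.

frame 32177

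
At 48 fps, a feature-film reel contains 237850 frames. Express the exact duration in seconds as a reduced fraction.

Running time = 237850 ÷ (48) = 237850 × 1/48 = 118925/24 s.

118925/24 seconds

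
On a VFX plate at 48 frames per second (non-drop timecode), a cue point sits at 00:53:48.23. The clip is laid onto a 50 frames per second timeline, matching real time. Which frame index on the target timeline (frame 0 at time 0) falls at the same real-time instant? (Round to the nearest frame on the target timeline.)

frame 161424

Source frame index: (0×3600 + 53×60 + 48) × 48 + 23 = 154967.
Real time: 154967 / (48) = 154967/48 s.
Target frame: (154967/48) × (50) = 3874175/24 ≈ 161423.958 → 161424.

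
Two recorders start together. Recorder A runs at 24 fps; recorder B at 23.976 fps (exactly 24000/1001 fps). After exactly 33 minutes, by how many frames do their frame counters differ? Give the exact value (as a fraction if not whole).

33 min = 1980 s.
A emits 24 × 1980 = 47520 frames; B emits 24000/1001 × 1980 = 4320000/91.
Difference = 4320/91 frames (≈ 47.4725); B is behind A.

4320/91 frames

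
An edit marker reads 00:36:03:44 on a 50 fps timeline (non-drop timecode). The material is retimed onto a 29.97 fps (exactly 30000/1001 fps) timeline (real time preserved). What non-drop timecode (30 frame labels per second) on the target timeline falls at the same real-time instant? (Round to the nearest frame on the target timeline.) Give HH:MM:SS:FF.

Source frame index: (0×3600 + 36×60 + 3) × 50 + 44 = 108194.
Real time: 108194 / (50) = 54097/25 s.
Target frame: (54097/25) × (30000/1001) = 64916400/1001 ≈ 64851.548 → 64852.
At 30 labels/s: frame 64852 → 00:36:01:22.

00:36:01:22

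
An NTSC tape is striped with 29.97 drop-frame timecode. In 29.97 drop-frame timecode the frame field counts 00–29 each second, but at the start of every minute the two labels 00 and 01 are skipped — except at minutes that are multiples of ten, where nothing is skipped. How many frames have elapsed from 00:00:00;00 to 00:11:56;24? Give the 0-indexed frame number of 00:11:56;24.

21484

As if non-drop at 30 labels/s: (0 × 3600 + 11 × 60 + 56) × 30 + 24 = 21504.
Minute boundaries passed: 11; those not divisible by 10: 11 − 1 = 10; dropped labels = 2 × 10 = 20.
Actual frame index = 21504 − 20 = 21484.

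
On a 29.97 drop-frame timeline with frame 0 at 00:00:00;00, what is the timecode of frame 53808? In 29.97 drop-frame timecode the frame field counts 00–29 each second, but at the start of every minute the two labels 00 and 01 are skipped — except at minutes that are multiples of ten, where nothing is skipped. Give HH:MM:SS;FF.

Ten DF minutes hold 17982 frames, so frame 53808 lies in block 2 (frames 35964–53945) with 17844 frames into that block.
The block's first minute is 1800 frames and the rest 1798 each; 17844 frames reaches minute 9, so 2 × 18 + 9 × 2 = 54 labels have been skipped so far.
Adding those back, label number 53808 + 54 = 53862 at 30 labels/s is 1795 s + 12 f = 0 h 29 min 55 s frame 12, i.e. 00:29:55;12.

00:29:55;12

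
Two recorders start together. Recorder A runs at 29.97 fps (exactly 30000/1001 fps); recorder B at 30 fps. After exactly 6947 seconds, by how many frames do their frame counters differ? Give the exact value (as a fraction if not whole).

208410/1001 frames

A emits 30000/1001 × 6947 = 208410000/1001 frames; B emits 30 × 6947 = 208410.
Difference = 208410/1001 frames (≈ 208.2018); B is ahead of A.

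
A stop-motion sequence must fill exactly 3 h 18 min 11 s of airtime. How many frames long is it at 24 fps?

3 h 18 min 11 s = 11891 s.
Frames = 11891 × 24 = 285384.

285384 frames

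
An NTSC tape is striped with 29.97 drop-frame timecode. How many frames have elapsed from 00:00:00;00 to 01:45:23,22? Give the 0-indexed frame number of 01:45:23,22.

Complete 10-minute blocks: 10, each 17982 frames → 179820.
Remaining 5 whole minutes in the current block: 1800 + 4 × 1798 = 8992 frames.
Within the current minute: 23 × 30 + 22 − 2 = 710 (labels ;00/;01 skipped at this minute). Total = 179820 + 8992 + 710 = 189522.

189522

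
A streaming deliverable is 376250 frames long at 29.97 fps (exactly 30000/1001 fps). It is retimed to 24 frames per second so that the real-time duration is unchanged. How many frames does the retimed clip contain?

301301 frames

Target frames = source frames × (target rate / source rate) = 376250 × (24)/(30000/1001) = 376250 × 1001/1250 = 301301.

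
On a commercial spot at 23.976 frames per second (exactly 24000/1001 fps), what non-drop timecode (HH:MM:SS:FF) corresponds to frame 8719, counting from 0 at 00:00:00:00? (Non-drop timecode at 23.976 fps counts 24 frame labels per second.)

8719 ÷ 24 = 363 full seconds, remainder 7 frames.
363 s = 0 h 6 min 3 s.
Timecode: 00:06:03:07.

00:06:03:07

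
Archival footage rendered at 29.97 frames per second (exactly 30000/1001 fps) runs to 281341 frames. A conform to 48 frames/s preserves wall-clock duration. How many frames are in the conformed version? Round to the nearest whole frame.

450596 frames

Frames at target rate = 281341 × (48) / (30000/1001) = 281622341/625 ≈ 450595.746.
Nearest whole frame: 450596.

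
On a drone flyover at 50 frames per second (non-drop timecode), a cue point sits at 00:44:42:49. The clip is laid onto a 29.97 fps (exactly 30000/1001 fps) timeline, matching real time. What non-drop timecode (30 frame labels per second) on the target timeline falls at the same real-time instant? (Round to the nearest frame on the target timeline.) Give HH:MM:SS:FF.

00:44:40:09

Source frame index: (0×3600 + 44×60 + 42) × 50 + 49 = 134149.
Real time: 134149 / (50) = 134149/50 s.
Target frame: (134149/50) × (30000/1001) = 80489400/1001 ≈ 80408.991 → 80409.
At 30 labels/s: frame 80409 → 00:44:40:09.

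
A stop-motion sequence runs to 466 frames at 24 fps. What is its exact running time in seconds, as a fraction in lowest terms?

Running time = 466 ÷ (24) = 466 × 1/24 = 233/12 s.

233/12 seconds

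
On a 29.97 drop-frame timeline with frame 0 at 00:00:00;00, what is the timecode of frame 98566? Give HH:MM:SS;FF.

00:54:48;24

Ten DF minutes hold 17982 frames, so frame 98566 lies in block 5 (frames 89910–107891) with 8656 frames into that block.
The block's first minute is 1800 frames and the rest 1798 each; 8656 frames reaches minute 4, so 5 × 18 + 4 × 2 = 98 labels have been skipped so far.
Adding those back, label number 98566 + 98 = 98664 at 30 labels/s is 3288 s + 24 f = 0 h 54 min 48 s frame 24, i.e. 00:54:48;24.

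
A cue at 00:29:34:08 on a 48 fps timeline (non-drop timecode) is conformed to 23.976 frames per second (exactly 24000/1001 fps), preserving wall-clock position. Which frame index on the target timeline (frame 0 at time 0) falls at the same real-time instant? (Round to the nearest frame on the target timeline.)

frame 42537

Source frame index: (0×3600 + 29×60 + 34) × 48 + 8 = 85160.
Real time: 85160 / (48) = 10645/6 s.
Target frame: (10645/6) × (24000/1001) = 42580000/1001 ≈ 42537.463 → 42537.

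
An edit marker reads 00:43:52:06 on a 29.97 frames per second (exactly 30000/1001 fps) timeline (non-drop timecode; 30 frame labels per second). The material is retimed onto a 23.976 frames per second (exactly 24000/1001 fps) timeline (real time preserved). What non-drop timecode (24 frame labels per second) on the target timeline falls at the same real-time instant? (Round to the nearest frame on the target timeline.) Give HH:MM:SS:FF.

Source frame index: (0×3600 + 43×60 + 52) × 30 + 6 = 78966.
Real time: 78966 / (30000/1001) = 13174161/5000 s.
Target frame: (13174161/5000) × (24000/1001) = 315864/5 ≈ 63172.800 → 63173.
At 24 labels/s: frame 63173 → 00:43:52:05.

00:43:52:05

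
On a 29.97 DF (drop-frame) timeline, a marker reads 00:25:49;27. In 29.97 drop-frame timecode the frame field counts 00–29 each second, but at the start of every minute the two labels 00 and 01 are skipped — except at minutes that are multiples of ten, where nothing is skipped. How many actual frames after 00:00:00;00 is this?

As if non-drop at 30 labels/s: (0 × 3600 + 25 × 60 + 49) × 30 + 27 = 46497.
Minute boundaries passed: 25; those not divisible by 10: 25 − 2 = 23; dropped labels = 2 × 23 = 46.
Actual frame index = 46497 − 46 = 46451.

46451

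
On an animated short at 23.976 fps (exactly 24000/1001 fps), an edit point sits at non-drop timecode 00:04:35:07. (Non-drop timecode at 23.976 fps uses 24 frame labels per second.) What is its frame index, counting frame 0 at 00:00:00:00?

6607

Total seconds to the label: (0 × 3600 + 4 × 60 + 35) = 275.
Frame index = 275 × 24 + 7 = 6607.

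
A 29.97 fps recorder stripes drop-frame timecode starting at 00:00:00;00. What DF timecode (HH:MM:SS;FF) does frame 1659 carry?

00:00:55;09

Ten DF minutes hold 17982 frames, so frame 1659 lies in block 0 (frames 0–17981) with 1659 frames into that block.
The block's first minute is 1800 frames and the rest 1798 each; 1659 frames reaches minute 0, so 0 × 18 + 0 × 2 = 0 labels have been skipped so far.
Adding those back, label number 1659 + 0 = 1659 at 30 labels/s is 55 s + 9 f = 0 h 0 min 55 s frame 9, i.e. 00:00:55;09.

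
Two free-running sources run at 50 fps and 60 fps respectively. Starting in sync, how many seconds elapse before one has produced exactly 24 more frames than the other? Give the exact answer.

The gap grows by |60 − 50| = 10 frames per second.
Time for a 24-frame gap: 24 ÷ (10) = 2.4 s.

2.4 seconds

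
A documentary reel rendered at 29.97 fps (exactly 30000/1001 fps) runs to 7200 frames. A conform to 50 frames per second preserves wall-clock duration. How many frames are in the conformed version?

12012 frames

Target frames = source frames × (target rate / source rate) = 7200 × (50)/(30000/1001) = 7200 × 1001/600 = 12012.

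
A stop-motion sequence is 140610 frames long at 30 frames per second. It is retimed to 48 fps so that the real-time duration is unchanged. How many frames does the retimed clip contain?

224976 frames

Target frames = source frames × (target rate / source rate) = 140610 × (48)/(30) = 140610 × 8/5 = 224976.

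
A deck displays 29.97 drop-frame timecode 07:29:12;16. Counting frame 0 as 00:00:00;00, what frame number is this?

807766

As if non-drop at 30 labels/s: (7 × 3600 + 29 × 60 + 12) × 30 + 16 = 808576.
Minute boundaries passed: 449; those not divisible by 10: 449 − 44 = 405; dropped labels = 2 × 405 = 810.
Actual frame index = 808576 − 810 = 807766.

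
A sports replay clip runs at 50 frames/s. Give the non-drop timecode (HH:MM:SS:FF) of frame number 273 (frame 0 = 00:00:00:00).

00:00:05:23

273 ÷ 50 = 5 full seconds, remainder 23 frames.
5 s = 0 h 0 min 5 s.
Timecode: 00:00:05:23.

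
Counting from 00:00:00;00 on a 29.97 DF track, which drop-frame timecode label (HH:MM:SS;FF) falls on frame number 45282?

00:25:10;28

Each 10-minute DF block holds 10 × 60 × 30 − 9 × 2 = 17982 frames. 45282 ÷ 17982 → 2 full blocks, remainder 9318.
Within the partial block the first minute is 1800 frames and each further minute 1798, so 5 further minute boundaries passed. Total skipped labels = 18 × 2 + 2 × 5 = 46.
Non-drop label index = 45282 + 46 = 45328; at 30 labels/s that is 00:25:10:28, i.e. DF 00:25:10;28.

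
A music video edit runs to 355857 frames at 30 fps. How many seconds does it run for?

Running time = 355857 / (30) = 11861.9 s.

11861.9 seconds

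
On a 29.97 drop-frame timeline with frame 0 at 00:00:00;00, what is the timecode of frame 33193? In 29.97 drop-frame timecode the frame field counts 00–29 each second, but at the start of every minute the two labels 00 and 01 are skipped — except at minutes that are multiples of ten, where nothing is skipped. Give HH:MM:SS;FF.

Ten DF minutes hold 17982 frames, so frame 33193 lies in block 1 (frames 17982–35963) with 15211 frames into that block.
The block's first minute is 1800 frames and the rest 1798 each; 15211 frames reaches minute 8, so 1 × 18 + 8 × 2 = 34 labels have been skipped so far.
Adding those back, label number 33193 + 34 = 33227 at 30 labels/s is 1107 s + 17 f = 0 h 18 min 27 s frame 17, i.e. 00:18:27;17.

00:18:27;17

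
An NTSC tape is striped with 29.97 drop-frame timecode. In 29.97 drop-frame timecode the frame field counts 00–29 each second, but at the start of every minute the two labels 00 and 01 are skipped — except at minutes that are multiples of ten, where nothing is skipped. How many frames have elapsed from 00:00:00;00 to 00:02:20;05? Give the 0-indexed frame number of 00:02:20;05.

As if non-drop at 30 labels/s: (0 × 3600 + 2 × 60 + 20) × 30 + 5 = 4205.
Minute boundaries passed: 2; those not divisible by 10: 2 − 0 = 2; dropped labels = 2 × 2 = 4.
Actual frame index = 4205 − 4 = 4201.

4201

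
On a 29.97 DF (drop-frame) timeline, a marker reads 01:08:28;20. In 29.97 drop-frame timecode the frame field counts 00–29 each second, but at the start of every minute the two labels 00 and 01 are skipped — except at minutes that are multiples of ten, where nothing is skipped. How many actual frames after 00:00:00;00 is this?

As if non-drop at 30 labels/s: (1 × 3600 + 8 × 60 + 28) × 30 + 20 = 123260.
Minute boundaries passed: 68; those not divisible by 10: 68 − 6 = 62; dropped labels = 2 × 62 = 124.
Actual frame index = 123260 − 124 = 123136.

123136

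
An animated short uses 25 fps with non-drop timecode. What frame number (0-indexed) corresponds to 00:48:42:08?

frame 73058

Total seconds to the label: (0 × 3600 + 48 × 60 + 42) = 2922.
Frame index = 2922 × 25 + 8 = 73058.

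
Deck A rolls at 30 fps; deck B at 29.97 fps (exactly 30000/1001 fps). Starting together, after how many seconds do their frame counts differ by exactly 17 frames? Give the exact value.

The gap grows by |30000/1001 − 30| = 30/1001 frames per second.
Time for a 17-frame gap: 17 ÷ (30/1001) = 17017/30 s.

17017/30 seconds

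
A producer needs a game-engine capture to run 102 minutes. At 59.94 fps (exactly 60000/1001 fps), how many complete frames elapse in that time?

366833 frames

102 min = 6120 s.
Frames = 6120 × 60000/1001 = 367200000/1001 ≈ 366833.1668.
Complete frames: 366833.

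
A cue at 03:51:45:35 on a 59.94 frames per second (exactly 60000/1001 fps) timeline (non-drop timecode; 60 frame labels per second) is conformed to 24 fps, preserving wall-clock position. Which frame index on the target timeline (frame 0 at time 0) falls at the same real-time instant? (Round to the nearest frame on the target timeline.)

frame 334068

Source frame index: (3×3600 + 51×60 + 45) × 60 + 35 = 834335.
Real time: 834335 / (60000/1001) = 167033867/12000 s.
Target frame: (167033867/12000) × (24) = 167033867/500 ≈ 334067.734 → 334068.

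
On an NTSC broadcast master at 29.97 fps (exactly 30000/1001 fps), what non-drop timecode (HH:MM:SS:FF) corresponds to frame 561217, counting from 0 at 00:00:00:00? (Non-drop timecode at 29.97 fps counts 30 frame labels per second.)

05:11:47:07

561217 ÷ 30 = 18707 full seconds, remainder 7 frames.
18707 s = 5 h 11 min 47 s.
Timecode: 05:11:47:07.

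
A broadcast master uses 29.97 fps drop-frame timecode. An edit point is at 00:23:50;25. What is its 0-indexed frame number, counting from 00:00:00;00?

42883

As if non-drop at 30 labels/s: (0 × 3600 + 23 × 60 + 50) × 30 + 25 = 42925.
Minute boundaries passed: 23; those not divisible by 10: 23 − 2 = 21; dropped labels = 2 × 21 = 42.
Actual frame index = 42925 − 42 = 42883.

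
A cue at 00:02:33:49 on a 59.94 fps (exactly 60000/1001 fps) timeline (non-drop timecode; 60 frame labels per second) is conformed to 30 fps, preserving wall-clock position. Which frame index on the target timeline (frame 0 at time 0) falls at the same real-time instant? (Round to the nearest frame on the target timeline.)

frame 4619

Source frame index: (0×3600 + 2×60 + 33) × 60 + 49 = 9229.
Real time: 9229 / (60000/1001) = 9238229/60000 s.
Target frame: (9238229/60000) × (30) = 9238229/2000 ≈ 4619.114 → 4619.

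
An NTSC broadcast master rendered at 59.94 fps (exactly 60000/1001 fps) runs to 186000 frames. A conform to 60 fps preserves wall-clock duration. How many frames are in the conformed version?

Target frames = source frames × (target rate / source rate) = 186000 × (60)/(60000/1001) = 186000 × 1001/1000 = 186186.

186186 frames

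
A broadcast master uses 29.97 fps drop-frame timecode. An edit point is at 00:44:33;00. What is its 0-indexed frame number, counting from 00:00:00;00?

Complete 10-minute blocks: 4, each 17982 frames → 71928.
Remaining 4 whole minutes in the current block: 1800 + 3 × 1798 = 7194 frames.
Within the current minute: 33 × 30 + 0 − 2 = 988 (labels ;00/;01 skipped at this minute). Total = 71928 + 7194 + 988 = 80110.

80110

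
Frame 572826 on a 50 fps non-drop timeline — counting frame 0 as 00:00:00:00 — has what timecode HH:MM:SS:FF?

03:10:56:26

572826 ÷ 50 = 11456 full seconds, remainder 26 frames.
11456 s = 3 h 10 min 56 s.
Timecode: 03:10:56:26.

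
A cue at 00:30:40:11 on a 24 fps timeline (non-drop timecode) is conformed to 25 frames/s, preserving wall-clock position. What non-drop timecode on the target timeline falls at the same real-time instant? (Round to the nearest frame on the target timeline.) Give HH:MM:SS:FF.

Source frame index: (0×3600 + 30×60 + 40) × 24 + 11 = 44171.
Real time: 44171 / (24) = 44171/24 s.
Target frame: (44171/24) × (25) = 1104275/24 ≈ 46011.458 → 46011.
At 25 labels/s: frame 46011 → 00:30:40:11.

00:30:40:11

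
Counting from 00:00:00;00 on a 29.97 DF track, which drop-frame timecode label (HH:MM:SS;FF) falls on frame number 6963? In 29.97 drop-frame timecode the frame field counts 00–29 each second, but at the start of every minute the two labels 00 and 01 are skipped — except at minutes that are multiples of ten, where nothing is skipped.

Ten DF minutes hold 17982 frames, so frame 6963 lies in block 0 (frames 0–17981) with 6963 frames into that block.
The block's first minute is 1800 frames and the rest 1798 each; 6963 frames reaches minute 3, so 0 × 18 + 3 × 2 = 6 labels have been skipped so far.
Adding those back, label number 6963 + 6 = 6969 at 30 labels/s is 232 s + 9 f = 0 h 3 min 52 s frame 9, i.e. 00:03:52;09.

00:03:52;09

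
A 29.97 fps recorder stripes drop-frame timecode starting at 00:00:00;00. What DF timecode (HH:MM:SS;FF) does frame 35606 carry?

Ten DF minutes hold 17982 frames, so frame 35606 lies in block 1 (frames 17982–35963) with 17624 frames into that block.
The block's first minute is 1800 frames and the rest 1798 each; 17624 frames reaches minute 9, so 1 × 18 + 9 × 2 = 36 labels have been skipped so far.
Adding those back, label number 35606 + 36 = 35642 at 30 labels/s is 1188 s + 2 f = 0 h 19 min 48 s frame 2, i.e. 00:19:48;02.

00:19:48;02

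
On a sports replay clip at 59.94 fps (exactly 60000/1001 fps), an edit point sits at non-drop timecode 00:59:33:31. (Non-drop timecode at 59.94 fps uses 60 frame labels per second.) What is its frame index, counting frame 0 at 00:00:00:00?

Total seconds to the label: (0 × 3600 + 59 × 60 + 33) = 3573.
Frame index = 3573 × 60 + 31 = 214411.

frame 214411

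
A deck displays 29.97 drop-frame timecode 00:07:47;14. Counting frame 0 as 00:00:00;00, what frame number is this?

14010

Complete 10-minute blocks: 0, each 17982 frames → 0.
Remaining 7 whole minutes in the current block: 1800 + 6 × 1798 = 12588 frames.
Within the current minute: 47 × 30 + 14 − 2 = 1422 (labels ;00/;01 skipped at this minute). Total = 0 + 12588 + 1422 = 14010.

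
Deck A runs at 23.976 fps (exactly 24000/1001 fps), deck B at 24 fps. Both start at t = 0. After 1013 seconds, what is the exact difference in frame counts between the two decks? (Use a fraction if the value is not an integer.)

24312/1001 frames

A emits 24000/1001 × 1013 = 24312000/1001 frames; B emits 24 × 1013 = 24312.
Difference = 24312/1001 frames (≈ 24.2877); B is ahead of A.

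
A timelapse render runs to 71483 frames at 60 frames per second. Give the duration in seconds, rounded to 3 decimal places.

Running time = 71483 × 1/60 = 71483/60 s ≈ 1191.383 s.

1191.383 seconds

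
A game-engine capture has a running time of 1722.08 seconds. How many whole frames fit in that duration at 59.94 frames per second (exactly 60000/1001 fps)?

Frames = 1722.08 × 60000/1001 = 103324800/1001 ≈ 103221.5784.
Complete frames: 103221.

103221 frames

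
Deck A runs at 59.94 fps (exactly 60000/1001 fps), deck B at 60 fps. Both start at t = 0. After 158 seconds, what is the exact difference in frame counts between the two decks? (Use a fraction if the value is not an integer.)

A emits 60000/1001 × 158 = 9480000/1001 frames; B emits 60 × 158 = 9480.
Difference = 9480/1001 frames (≈ 9.4705); B is ahead of A.

9480/1001 frames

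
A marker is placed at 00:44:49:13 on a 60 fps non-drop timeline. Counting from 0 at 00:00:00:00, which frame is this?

161353

Total seconds to the label: (0 × 3600 + 44 × 60 + 49) = 2689.
Frame index = 2689 × 60 + 13 = 161353.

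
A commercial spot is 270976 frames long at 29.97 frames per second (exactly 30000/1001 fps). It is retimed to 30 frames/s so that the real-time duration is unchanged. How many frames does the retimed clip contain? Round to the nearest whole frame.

271247 frames

Frames at target rate = 270976 × (30) / (30000/1001) = 33905872/125 ≈ 271246.976.
Nearest whole frame: 271247.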